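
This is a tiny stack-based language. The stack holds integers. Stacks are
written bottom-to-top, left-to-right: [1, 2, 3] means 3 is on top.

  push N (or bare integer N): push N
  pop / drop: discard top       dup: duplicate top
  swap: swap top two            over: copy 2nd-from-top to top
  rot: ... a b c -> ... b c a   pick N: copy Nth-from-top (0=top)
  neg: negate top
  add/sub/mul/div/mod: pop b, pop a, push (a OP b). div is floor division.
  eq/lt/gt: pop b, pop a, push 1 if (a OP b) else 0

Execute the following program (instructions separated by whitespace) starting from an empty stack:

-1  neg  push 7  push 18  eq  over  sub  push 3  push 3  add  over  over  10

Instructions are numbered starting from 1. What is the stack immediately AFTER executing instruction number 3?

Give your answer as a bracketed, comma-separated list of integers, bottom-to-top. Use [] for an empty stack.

Answer: [1, 7]

Derivation:
Step 1 ('-1'): [-1]
Step 2 ('neg'): [1]
Step 3 ('push 7'): [1, 7]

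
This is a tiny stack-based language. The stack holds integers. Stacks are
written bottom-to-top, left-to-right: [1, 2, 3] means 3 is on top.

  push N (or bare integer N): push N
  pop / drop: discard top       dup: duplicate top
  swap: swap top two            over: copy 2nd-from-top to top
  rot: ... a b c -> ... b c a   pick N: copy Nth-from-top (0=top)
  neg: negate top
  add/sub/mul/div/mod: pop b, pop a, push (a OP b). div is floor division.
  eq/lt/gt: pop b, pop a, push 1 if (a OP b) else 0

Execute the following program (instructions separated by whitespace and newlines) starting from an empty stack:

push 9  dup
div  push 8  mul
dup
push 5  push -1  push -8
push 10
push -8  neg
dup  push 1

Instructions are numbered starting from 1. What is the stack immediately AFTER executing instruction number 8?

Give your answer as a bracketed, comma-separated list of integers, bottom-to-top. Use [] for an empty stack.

Step 1 ('push 9'): [9]
Step 2 ('dup'): [9, 9]
Step 3 ('div'): [1]
Step 4 ('push 8'): [1, 8]
Step 5 ('mul'): [8]
Step 6 ('dup'): [8, 8]
Step 7 ('push 5'): [8, 8, 5]
Step 8 ('push -1'): [8, 8, 5, -1]

Answer: [8, 8, 5, -1]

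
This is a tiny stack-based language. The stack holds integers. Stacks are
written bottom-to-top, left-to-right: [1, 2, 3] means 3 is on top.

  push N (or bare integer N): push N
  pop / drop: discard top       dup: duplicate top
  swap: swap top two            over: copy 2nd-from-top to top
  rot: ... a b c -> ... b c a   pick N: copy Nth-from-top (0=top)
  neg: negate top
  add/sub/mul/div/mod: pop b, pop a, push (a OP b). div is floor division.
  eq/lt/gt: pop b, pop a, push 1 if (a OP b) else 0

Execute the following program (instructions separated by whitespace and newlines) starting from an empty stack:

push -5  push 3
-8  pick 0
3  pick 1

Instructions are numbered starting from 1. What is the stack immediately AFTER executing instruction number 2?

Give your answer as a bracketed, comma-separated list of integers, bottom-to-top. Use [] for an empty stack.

Answer: [-5, 3]

Derivation:
Step 1 ('push -5'): [-5]
Step 2 ('push 3'): [-5, 3]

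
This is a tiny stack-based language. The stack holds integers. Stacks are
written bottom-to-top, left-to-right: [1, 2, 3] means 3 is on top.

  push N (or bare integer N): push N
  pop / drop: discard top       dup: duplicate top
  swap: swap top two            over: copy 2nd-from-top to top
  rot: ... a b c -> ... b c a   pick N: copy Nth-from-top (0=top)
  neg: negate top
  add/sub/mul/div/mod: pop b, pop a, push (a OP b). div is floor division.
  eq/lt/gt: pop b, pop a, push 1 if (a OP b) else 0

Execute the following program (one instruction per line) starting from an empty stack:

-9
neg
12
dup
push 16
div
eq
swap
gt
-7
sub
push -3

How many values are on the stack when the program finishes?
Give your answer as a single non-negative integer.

Answer: 2

Derivation:
After 'push -9': stack = [-9] (depth 1)
After 'neg': stack = [9] (depth 1)
After 'push 12': stack = [9, 12] (depth 2)
After 'dup': stack = [9, 12, 12] (depth 3)
After 'push 16': stack = [9, 12, 12, 16] (depth 4)
After 'div': stack = [9, 12, 0] (depth 3)
After 'eq': stack = [9, 0] (depth 2)
After 'swap': stack = [0, 9] (depth 2)
After 'gt': stack = [0] (depth 1)
After 'push -7': stack = [0, -7] (depth 2)
After 'sub': stack = [7] (depth 1)
After 'push -3': stack = [7, -3] (depth 2)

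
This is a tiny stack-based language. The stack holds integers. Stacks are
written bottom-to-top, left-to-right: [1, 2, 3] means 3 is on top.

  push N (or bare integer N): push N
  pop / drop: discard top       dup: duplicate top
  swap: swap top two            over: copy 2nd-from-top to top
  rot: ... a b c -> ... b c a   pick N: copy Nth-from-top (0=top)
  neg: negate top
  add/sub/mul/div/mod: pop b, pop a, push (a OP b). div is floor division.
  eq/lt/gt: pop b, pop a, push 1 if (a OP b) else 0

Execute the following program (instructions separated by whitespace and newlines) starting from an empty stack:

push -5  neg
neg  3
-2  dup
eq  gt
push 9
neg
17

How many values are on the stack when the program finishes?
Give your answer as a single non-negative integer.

After 'push -5': stack = [-5] (depth 1)
After 'neg': stack = [5] (depth 1)
After 'neg': stack = [-5] (depth 1)
After 'push 3': stack = [-5, 3] (depth 2)
After 'push -2': stack = [-5, 3, -2] (depth 3)
After 'dup': stack = [-5, 3, -2, -2] (depth 4)
After 'eq': stack = [-5, 3, 1] (depth 3)
After 'gt': stack = [-5, 1] (depth 2)
After 'push 9': stack = [-5, 1, 9] (depth 3)
After 'neg': stack = [-5, 1, -9] (depth 3)
After 'push 17': stack = [-5, 1, -9, 17] (depth 4)

Answer: 4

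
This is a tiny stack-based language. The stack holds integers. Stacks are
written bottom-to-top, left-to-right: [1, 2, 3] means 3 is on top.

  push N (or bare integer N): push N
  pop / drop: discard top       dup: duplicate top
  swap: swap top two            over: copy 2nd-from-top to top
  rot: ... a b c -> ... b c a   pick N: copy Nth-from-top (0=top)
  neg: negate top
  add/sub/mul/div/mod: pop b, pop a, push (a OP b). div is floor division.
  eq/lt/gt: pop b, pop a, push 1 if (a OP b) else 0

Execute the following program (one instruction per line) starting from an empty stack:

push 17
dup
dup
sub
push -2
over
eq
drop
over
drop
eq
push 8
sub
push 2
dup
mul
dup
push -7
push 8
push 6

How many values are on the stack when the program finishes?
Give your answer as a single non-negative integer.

Answer: 6

Derivation:
After 'push 17': stack = [17] (depth 1)
After 'dup': stack = [17, 17] (depth 2)
After 'dup': stack = [17, 17, 17] (depth 3)
After 'sub': stack = [17, 0] (depth 2)
After 'push -2': stack = [17, 0, -2] (depth 3)
After 'over': stack = [17, 0, -2, 0] (depth 4)
After 'eq': stack = [17, 0, 0] (depth 3)
After 'drop': stack = [17, 0] (depth 2)
After 'over': stack = [17, 0, 17] (depth 3)
After 'drop': stack = [17, 0] (depth 2)
After 'eq': stack = [0] (depth 1)
After 'push 8': stack = [0, 8] (depth 2)
After 'sub': stack = [-8] (depth 1)
After 'push 2': stack = [-8, 2] (depth 2)
After 'dup': stack = [-8, 2, 2] (depth 3)
After 'mul': stack = [-8, 4] (depth 2)
After 'dup': stack = [-8, 4, 4] (depth 3)
After 'push -7': stack = [-8, 4, 4, -7] (depth 4)
After 'push 8': stack = [-8, 4, 4, -7, 8] (depth 5)
After 'push 6': stack = [-8, 4, 4, -7, 8, 6] (depth 6)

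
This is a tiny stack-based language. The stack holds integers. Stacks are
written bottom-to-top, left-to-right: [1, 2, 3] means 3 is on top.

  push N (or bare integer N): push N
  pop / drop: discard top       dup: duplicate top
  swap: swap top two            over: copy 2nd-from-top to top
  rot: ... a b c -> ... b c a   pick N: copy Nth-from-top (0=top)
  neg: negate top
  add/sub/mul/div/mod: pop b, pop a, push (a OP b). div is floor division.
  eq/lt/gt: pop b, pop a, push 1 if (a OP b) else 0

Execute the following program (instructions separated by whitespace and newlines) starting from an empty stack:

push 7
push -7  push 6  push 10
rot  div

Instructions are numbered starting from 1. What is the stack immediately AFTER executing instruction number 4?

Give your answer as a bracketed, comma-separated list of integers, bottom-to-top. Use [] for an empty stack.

Step 1 ('push 7'): [7]
Step 2 ('push -7'): [7, -7]
Step 3 ('push 6'): [7, -7, 6]
Step 4 ('push 10'): [7, -7, 6, 10]

Answer: [7, -7, 6, 10]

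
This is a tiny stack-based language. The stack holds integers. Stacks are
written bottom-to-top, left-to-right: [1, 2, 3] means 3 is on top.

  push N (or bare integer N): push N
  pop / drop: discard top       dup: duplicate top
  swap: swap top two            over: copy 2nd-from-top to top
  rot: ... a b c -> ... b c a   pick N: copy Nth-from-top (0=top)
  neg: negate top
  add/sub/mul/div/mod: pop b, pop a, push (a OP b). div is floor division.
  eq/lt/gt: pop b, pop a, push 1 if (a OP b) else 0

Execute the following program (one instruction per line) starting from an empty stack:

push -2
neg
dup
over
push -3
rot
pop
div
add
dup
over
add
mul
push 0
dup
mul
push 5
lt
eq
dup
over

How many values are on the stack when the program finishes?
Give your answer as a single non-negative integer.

After 'push -2': stack = [-2] (depth 1)
After 'neg': stack = [2] (depth 1)
After 'dup': stack = [2, 2] (depth 2)
After 'over': stack = [2, 2, 2] (depth 3)
After 'push -3': stack = [2, 2, 2, -3] (depth 4)
After 'rot': stack = [2, 2, -3, 2] (depth 4)
After 'pop': stack = [2, 2, -3] (depth 3)
After 'div': stack = [2, -1] (depth 2)
After 'add': stack = [1] (depth 1)
After 'dup': stack = [1, 1] (depth 2)
  ...
After 'add': stack = [1, 2] (depth 2)
After 'mul': stack = [2] (depth 1)
After 'push 0': stack = [2, 0] (depth 2)
After 'dup': stack = [2, 0, 0] (depth 3)
After 'mul': stack = [2, 0] (depth 2)
After 'push 5': stack = [2, 0, 5] (depth 3)
After 'lt': stack = [2, 1] (depth 2)
After 'eq': stack = [0] (depth 1)
After 'dup': stack = [0, 0] (depth 2)
After 'over': stack = [0, 0, 0] (depth 3)

Answer: 3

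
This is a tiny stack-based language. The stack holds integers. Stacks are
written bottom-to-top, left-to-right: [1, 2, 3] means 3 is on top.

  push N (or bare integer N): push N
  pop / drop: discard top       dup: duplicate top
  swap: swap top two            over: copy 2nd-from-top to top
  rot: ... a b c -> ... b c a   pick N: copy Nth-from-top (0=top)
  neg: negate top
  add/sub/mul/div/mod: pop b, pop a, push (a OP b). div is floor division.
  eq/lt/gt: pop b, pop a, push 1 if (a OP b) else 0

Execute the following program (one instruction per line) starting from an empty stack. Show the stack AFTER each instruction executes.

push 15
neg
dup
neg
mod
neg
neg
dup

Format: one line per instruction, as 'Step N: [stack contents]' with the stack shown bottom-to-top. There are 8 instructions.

Step 1: [15]
Step 2: [-15]
Step 3: [-15, -15]
Step 4: [-15, 15]
Step 5: [0]
Step 6: [0]
Step 7: [0]
Step 8: [0, 0]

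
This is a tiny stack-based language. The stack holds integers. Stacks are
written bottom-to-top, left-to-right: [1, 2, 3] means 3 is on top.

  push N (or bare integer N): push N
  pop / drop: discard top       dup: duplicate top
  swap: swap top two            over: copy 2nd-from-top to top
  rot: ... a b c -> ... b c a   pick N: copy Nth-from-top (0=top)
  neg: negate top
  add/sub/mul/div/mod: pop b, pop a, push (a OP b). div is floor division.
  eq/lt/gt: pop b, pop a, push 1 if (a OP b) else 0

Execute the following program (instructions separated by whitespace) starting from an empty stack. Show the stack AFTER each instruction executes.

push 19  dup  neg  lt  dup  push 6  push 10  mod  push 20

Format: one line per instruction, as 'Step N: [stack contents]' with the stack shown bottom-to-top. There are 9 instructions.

Step 1: [19]
Step 2: [19, 19]
Step 3: [19, -19]
Step 4: [0]
Step 5: [0, 0]
Step 6: [0, 0, 6]
Step 7: [0, 0, 6, 10]
Step 8: [0, 0, 6]
Step 9: [0, 0, 6, 20]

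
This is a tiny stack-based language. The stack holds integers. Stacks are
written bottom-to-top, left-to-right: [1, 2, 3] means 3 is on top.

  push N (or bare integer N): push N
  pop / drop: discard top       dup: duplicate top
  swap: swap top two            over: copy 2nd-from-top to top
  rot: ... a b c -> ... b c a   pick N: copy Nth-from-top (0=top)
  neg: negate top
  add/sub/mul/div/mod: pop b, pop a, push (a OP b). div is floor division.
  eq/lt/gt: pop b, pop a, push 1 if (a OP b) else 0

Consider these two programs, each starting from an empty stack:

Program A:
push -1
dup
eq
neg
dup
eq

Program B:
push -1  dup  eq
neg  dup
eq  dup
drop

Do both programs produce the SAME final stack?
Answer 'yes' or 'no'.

Program A trace:
  After 'push -1': [-1]
  After 'dup': [-1, -1]
  After 'eq': [1]
  After 'neg': [-1]
  After 'dup': [-1, -1]
  After 'eq': [1]
Program A final stack: [1]

Program B trace:
  After 'push -1': [-1]
  After 'dup': [-1, -1]
  After 'eq': [1]
  After 'neg': [-1]
  After 'dup': [-1, -1]
  After 'eq': [1]
  After 'dup': [1, 1]
  After 'drop': [1]
Program B final stack: [1]
Same: yes

Answer: yes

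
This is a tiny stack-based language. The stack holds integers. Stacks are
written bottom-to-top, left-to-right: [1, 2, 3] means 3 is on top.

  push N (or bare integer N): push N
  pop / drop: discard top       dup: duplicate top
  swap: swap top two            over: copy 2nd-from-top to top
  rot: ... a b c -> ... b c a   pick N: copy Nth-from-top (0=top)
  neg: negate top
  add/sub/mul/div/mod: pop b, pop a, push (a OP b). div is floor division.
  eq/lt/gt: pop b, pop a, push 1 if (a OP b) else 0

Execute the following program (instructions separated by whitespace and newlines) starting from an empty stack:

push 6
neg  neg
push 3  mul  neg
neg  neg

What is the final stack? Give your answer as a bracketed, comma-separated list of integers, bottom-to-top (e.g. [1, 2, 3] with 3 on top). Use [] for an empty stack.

Answer: [-18]

Derivation:
After 'push 6': [6]
After 'neg': [-6]
After 'neg': [6]
After 'push 3': [6, 3]
After 'mul': [18]
After 'neg': [-18]
After 'neg': [18]
After 'neg': [-18]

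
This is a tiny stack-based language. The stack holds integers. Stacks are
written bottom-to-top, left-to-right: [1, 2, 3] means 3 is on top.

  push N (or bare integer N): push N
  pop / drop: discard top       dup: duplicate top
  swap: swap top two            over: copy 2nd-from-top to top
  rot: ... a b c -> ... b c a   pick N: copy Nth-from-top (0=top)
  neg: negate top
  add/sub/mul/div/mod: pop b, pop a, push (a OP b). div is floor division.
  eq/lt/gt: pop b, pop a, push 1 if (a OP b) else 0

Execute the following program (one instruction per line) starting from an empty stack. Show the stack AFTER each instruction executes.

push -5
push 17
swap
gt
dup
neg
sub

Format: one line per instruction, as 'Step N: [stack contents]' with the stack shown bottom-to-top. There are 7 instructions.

Step 1: [-5]
Step 2: [-5, 17]
Step 3: [17, -5]
Step 4: [1]
Step 5: [1, 1]
Step 6: [1, -1]
Step 7: [2]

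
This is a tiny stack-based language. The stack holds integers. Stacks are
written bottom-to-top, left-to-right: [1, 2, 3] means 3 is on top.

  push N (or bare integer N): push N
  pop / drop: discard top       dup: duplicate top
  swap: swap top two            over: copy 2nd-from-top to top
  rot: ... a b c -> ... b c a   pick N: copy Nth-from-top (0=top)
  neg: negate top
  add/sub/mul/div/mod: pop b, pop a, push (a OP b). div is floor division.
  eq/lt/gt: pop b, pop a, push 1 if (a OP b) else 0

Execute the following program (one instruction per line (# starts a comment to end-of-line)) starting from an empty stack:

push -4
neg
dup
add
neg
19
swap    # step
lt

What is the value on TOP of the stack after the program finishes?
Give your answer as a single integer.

Answer: 0

Derivation:
After 'push -4': [-4]
After 'neg': [4]
After 'dup': [4, 4]
After 'add': [8]
After 'neg': [-8]
After 'push 19': [-8, 19]
After 'swap': [19, -8]
After 'lt': [0]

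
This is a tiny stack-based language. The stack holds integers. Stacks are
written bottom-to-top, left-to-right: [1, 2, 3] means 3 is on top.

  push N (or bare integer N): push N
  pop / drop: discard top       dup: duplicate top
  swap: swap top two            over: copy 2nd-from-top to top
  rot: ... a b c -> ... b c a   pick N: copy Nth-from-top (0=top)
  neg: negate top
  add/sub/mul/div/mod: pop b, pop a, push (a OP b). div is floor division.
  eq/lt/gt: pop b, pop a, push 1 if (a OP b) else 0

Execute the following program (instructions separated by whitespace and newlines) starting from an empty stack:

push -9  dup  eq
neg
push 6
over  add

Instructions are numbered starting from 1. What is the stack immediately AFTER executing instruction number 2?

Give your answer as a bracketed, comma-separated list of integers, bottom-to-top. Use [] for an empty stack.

Step 1 ('push -9'): [-9]
Step 2 ('dup'): [-9, -9]

Answer: [-9, -9]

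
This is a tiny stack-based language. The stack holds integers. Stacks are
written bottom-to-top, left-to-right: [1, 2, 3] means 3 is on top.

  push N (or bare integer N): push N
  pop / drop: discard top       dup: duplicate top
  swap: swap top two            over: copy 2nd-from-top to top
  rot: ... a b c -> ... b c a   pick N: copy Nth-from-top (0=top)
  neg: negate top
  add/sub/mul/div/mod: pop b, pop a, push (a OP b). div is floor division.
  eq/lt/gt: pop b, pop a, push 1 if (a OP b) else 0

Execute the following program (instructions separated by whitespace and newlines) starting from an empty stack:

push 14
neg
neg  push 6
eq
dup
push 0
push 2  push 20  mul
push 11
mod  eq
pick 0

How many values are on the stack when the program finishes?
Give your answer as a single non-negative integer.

After 'push 14': stack = [14] (depth 1)
After 'neg': stack = [-14] (depth 1)
After 'neg': stack = [14] (depth 1)
After 'push 6': stack = [14, 6] (depth 2)
After 'eq': stack = [0] (depth 1)
After 'dup': stack = [0, 0] (depth 2)
After 'push 0': stack = [0, 0, 0] (depth 3)
After 'push 2': stack = [0, 0, 0, 2] (depth 4)
After 'push 20': stack = [0, 0, 0, 2, 20] (depth 5)
After 'mul': stack = [0, 0, 0, 40] (depth 4)
After 'push 11': stack = [0, 0, 0, 40, 11] (depth 5)
After 'mod': stack = [0, 0, 0, 7] (depth 4)
After 'eq': stack = [0, 0, 0] (depth 3)
After 'pick 0': stack = [0, 0, 0, 0] (depth 4)

Answer: 4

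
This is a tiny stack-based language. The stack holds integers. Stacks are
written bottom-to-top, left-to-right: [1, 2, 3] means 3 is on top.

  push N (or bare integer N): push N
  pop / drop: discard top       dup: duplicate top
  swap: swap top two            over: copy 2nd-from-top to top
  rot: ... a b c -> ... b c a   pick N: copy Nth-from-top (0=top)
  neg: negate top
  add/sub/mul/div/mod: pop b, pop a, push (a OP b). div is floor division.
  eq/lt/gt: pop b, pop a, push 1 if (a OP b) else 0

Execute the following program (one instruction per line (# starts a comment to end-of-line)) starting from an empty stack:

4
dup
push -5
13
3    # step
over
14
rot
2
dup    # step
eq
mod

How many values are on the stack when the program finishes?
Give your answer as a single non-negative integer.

After 'push 4': stack = [4] (depth 1)
After 'dup': stack = [4, 4] (depth 2)
After 'push -5': stack = [4, 4, -5] (depth 3)
After 'push 13': stack = [4, 4, -5, 13] (depth 4)
After 'push 3': stack = [4, 4, -5, 13, 3] (depth 5)
After 'over': stack = [4, 4, -5, 13, 3, 13] (depth 6)
After 'push 14': stack = [4, 4, -5, 13, 3, 13, 14] (depth 7)
After 'rot': stack = [4, 4, -5, 13, 13, 14, 3] (depth 7)
After 'push 2': stack = [4, 4, -5, 13, 13, 14, 3, 2] (depth 8)
After 'dup': stack = [4, 4, -5, 13, 13, 14, 3, 2, 2] (depth 9)
After 'eq': stack = [4, 4, -5, 13, 13, 14, 3, 1] (depth 8)
After 'mod': stack = [4, 4, -5, 13, 13, 14, 0] (depth 7)

Answer: 7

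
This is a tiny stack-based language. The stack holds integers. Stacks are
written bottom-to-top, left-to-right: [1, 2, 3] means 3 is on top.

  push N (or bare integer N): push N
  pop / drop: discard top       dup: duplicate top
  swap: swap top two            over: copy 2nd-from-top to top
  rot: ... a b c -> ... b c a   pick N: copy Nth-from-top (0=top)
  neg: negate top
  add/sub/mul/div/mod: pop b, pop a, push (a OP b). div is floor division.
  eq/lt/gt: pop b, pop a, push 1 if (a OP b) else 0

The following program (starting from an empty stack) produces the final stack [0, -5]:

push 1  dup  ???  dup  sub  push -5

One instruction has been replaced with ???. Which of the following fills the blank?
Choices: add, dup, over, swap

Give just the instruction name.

Stack before ???: [1, 1]
Stack after ???:  [2]
Checking each choice:
  add: MATCH
  dup: produces [1, 1, 0, -5]
  over: produces [1, 1, 0, -5]
  swap: produces [1, 0, -5]


Answer: add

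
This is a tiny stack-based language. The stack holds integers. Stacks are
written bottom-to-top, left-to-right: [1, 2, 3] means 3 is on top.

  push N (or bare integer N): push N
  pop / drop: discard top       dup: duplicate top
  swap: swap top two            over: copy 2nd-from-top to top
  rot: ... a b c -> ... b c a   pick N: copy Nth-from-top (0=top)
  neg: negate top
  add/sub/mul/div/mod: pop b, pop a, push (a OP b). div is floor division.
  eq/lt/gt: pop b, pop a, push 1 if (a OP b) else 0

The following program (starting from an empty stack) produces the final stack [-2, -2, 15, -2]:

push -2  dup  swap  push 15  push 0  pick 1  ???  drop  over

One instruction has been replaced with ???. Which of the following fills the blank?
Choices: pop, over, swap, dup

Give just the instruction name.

Stack before ???: [-2, -2, 15, 0, 15]
Stack after ???:  [-2, -2, 15, 0]
Checking each choice:
  pop: MATCH
  over: produces [-2, -2, 15, 0, 15, 0]
  swap: produces [-2, -2, 15, 15, 15]
  dup: produces [-2, -2, 15, 0, 15, 0]


Answer: pop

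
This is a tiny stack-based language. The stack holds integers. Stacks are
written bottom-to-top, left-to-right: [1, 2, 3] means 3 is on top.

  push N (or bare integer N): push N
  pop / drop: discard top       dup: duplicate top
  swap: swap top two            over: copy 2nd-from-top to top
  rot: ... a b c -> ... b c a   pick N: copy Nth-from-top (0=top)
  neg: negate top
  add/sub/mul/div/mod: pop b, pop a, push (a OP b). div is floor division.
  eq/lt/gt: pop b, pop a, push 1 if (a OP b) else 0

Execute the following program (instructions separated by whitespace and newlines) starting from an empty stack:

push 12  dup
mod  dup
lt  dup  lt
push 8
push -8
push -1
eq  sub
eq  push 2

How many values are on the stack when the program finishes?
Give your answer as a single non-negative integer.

After 'push 12': stack = [12] (depth 1)
After 'dup': stack = [12, 12] (depth 2)
After 'mod': stack = [0] (depth 1)
After 'dup': stack = [0, 0] (depth 2)
After 'lt': stack = [0] (depth 1)
After 'dup': stack = [0, 0] (depth 2)
After 'lt': stack = [0] (depth 1)
After 'push 8': stack = [0, 8] (depth 2)
After 'push -8': stack = [0, 8, -8] (depth 3)
After 'push -1': stack = [0, 8, -8, -1] (depth 4)
After 'eq': stack = [0, 8, 0] (depth 3)
After 'sub': stack = [0, 8] (depth 2)
After 'eq': stack = [0] (depth 1)
After 'push 2': stack = [0, 2] (depth 2)

Answer: 2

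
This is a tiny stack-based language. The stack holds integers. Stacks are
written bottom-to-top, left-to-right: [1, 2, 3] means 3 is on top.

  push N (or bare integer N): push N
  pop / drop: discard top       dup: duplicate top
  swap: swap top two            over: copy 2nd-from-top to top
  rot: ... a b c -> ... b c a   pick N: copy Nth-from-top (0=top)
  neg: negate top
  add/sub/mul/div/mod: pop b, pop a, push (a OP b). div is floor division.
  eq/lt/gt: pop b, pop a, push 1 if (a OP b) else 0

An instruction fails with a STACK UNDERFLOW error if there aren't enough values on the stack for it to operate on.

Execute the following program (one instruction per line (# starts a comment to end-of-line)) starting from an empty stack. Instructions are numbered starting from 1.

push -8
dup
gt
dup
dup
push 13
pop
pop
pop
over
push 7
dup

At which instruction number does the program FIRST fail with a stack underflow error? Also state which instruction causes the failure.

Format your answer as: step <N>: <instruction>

Step 1 ('push -8'): stack = [-8], depth = 1
Step 2 ('dup'): stack = [-8, -8], depth = 2
Step 3 ('gt'): stack = [0], depth = 1
Step 4 ('dup'): stack = [0, 0], depth = 2
Step 5 ('dup'): stack = [0, 0, 0], depth = 3
Step 6 ('push 13'): stack = [0, 0, 0, 13], depth = 4
Step 7 ('pop'): stack = [0, 0, 0], depth = 3
Step 8 ('pop'): stack = [0, 0], depth = 2
Step 9 ('pop'): stack = [0], depth = 1
Step 10 ('over'): needs 2 value(s) but depth is 1 — STACK UNDERFLOW

Answer: step 10: over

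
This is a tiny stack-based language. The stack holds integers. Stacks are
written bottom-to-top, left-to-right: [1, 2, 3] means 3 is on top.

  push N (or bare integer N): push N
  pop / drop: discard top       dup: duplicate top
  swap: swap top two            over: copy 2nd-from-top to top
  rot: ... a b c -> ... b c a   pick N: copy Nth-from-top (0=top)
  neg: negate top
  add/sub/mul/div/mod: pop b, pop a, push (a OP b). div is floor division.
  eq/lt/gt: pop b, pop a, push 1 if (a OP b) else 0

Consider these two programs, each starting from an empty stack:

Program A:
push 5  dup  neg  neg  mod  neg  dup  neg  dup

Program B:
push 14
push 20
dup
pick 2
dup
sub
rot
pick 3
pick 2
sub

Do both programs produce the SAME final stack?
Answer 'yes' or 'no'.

Program A trace:
  After 'push 5': [5]
  After 'dup': [5, 5]
  After 'neg': [5, -5]
  After 'neg': [5, 5]
  After 'mod': [0]
  After 'neg': [0]
  After 'dup': [0, 0]
  After 'neg': [0, 0]
  After 'dup': [0, 0, 0]
Program A final stack: [0, 0, 0]

Program B trace:
  After 'push 14': [14]
  After 'push 20': [14, 20]
  After 'dup': [14, 20, 20]
  After 'pick 2': [14, 20, 20, 14]
  After 'dup': [14, 20, 20, 14, 14]
  After 'sub': [14, 20, 20, 0]
  After 'rot': [14, 20, 0, 20]
  After 'pick 3': [14, 20, 0, 20, 14]
  After 'pick 2': [14, 20, 0, 20, 14, 0]
  After 'sub': [14, 20, 0, 20, 14]
Program B final stack: [14, 20, 0, 20, 14]
Same: no

Answer: no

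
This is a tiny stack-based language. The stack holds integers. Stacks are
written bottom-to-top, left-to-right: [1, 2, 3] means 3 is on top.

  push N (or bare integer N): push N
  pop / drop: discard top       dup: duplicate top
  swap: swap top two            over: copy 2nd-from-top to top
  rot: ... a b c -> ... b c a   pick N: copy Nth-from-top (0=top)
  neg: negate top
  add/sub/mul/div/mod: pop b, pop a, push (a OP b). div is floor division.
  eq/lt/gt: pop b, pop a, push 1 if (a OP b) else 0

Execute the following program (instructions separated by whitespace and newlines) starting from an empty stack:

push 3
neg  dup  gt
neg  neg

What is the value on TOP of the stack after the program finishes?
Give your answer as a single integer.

After 'push 3': [3]
After 'neg': [-3]
After 'dup': [-3, -3]
After 'gt': [0]
After 'neg': [0]
After 'neg': [0]

Answer: 0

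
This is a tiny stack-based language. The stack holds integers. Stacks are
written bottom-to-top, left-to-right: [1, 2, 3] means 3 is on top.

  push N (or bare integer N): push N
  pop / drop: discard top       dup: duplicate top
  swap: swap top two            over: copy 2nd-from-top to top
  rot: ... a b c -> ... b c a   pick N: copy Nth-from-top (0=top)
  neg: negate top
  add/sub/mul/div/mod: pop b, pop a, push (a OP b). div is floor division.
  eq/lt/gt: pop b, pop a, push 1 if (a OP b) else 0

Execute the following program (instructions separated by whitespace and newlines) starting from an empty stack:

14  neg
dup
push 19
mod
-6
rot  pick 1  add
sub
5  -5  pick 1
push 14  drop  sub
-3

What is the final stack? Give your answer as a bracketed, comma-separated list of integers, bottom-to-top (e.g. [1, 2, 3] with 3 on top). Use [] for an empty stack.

After 'push 14': [14]
After 'neg': [-14]
After 'dup': [-14, -14]
After 'push 19': [-14, -14, 19]
After 'mod': [-14, 5]
After 'push -6': [-14, 5, -6]
After 'rot': [5, -6, -14]
After 'pick 1': [5, -6, -14, -6]
After 'add': [5, -6, -20]
After 'sub': [5, 14]
After 'push 5': [5, 14, 5]
After 'push -5': [5, 14, 5, -5]
After 'pick 1': [5, 14, 5, -5, 5]
After 'push 14': [5, 14, 5, -5, 5, 14]
After 'drop': [5, 14, 5, -5, 5]
After 'sub': [5, 14, 5, -10]
After 'push -3': [5, 14, 5, -10, -3]

Answer: [5, 14, 5, -10, -3]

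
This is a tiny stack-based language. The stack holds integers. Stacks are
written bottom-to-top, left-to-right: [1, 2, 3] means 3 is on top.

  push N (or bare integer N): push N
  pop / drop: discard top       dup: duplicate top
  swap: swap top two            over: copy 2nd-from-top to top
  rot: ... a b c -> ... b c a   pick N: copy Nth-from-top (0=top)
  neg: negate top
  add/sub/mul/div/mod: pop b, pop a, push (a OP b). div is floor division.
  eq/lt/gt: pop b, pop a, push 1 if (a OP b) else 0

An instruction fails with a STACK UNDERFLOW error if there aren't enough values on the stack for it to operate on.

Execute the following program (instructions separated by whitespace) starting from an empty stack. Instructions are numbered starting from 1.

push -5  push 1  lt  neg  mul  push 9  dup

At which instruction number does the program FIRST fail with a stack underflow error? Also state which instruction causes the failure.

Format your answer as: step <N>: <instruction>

Answer: step 5: mul

Derivation:
Step 1 ('push -5'): stack = [-5], depth = 1
Step 2 ('push 1'): stack = [-5, 1], depth = 2
Step 3 ('lt'): stack = [1], depth = 1
Step 4 ('neg'): stack = [-1], depth = 1
Step 5 ('mul'): needs 2 value(s) but depth is 1 — STACK UNDERFLOW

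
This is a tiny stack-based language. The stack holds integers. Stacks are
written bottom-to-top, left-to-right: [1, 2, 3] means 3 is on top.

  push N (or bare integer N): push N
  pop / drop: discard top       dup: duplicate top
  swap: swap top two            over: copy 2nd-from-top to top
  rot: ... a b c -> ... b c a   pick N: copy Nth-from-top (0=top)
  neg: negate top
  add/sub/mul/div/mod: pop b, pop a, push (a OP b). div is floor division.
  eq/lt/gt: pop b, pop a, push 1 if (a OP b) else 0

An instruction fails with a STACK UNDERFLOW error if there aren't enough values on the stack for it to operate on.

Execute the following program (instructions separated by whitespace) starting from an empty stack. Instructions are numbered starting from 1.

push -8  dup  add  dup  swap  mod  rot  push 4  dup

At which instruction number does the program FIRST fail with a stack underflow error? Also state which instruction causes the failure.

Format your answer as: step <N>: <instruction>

Answer: step 7: rot

Derivation:
Step 1 ('push -8'): stack = [-8], depth = 1
Step 2 ('dup'): stack = [-8, -8], depth = 2
Step 3 ('add'): stack = [-16], depth = 1
Step 4 ('dup'): stack = [-16, -16], depth = 2
Step 5 ('swap'): stack = [-16, -16], depth = 2
Step 6 ('mod'): stack = [0], depth = 1
Step 7 ('rot'): needs 3 value(s) but depth is 1 — STACK UNDERFLOW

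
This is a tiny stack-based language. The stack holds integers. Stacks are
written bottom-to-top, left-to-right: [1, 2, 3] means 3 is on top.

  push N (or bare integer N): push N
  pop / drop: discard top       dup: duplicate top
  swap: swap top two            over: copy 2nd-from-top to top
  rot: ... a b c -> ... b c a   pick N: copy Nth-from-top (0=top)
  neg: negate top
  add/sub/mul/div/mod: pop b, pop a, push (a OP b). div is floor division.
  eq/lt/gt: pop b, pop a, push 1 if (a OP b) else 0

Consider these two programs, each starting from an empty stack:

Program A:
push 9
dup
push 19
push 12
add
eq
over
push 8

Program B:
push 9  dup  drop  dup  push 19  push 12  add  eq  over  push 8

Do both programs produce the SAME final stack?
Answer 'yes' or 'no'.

Answer: yes

Derivation:
Program A trace:
  After 'push 9': [9]
  After 'dup': [9, 9]
  After 'push 19': [9, 9, 19]
  After 'push 12': [9, 9, 19, 12]
  After 'add': [9, 9, 31]
  After 'eq': [9, 0]
  After 'over': [9, 0, 9]
  After 'push 8': [9, 0, 9, 8]
Program A final stack: [9, 0, 9, 8]

Program B trace:
  After 'push 9': [9]
  After 'dup': [9, 9]
  After 'drop': [9]
  After 'dup': [9, 9]
  After 'push 19': [9, 9, 19]
  After 'push 12': [9, 9, 19, 12]
  After 'add': [9, 9, 31]
  After 'eq': [9, 0]
  After 'over': [9, 0, 9]
  After 'push 8': [9, 0, 9, 8]
Program B final stack: [9, 0, 9, 8]
Same: yes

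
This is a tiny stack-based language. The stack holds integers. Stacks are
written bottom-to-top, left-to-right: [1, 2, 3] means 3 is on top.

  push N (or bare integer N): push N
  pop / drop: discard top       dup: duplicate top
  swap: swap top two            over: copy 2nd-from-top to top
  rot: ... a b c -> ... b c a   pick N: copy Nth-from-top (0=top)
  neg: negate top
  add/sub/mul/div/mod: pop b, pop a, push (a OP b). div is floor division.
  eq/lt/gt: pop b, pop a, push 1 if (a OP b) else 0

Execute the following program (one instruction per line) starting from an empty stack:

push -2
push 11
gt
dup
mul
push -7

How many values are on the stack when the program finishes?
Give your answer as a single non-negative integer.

After 'push -2': stack = [-2] (depth 1)
After 'push 11': stack = [-2, 11] (depth 2)
After 'gt': stack = [0] (depth 1)
After 'dup': stack = [0, 0] (depth 2)
After 'mul': stack = [0] (depth 1)
After 'push -7': stack = [0, -7] (depth 2)

Answer: 2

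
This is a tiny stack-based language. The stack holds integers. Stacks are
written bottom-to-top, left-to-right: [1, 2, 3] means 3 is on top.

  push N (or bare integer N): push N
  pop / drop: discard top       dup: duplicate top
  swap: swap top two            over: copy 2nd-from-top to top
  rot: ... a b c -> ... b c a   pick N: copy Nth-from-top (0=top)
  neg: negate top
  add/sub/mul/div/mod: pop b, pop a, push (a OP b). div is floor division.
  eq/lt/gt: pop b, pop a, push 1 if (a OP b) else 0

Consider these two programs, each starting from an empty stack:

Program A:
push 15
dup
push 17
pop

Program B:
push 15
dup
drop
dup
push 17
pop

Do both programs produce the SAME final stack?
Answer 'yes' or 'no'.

Program A trace:
  After 'push 15': [15]
  After 'dup': [15, 15]
  After 'push 17': [15, 15, 17]
  After 'pop': [15, 15]
Program A final stack: [15, 15]

Program B trace:
  After 'push 15': [15]
  After 'dup': [15, 15]
  After 'drop': [15]
  After 'dup': [15, 15]
  After 'push 17': [15, 15, 17]
  After 'pop': [15, 15]
Program B final stack: [15, 15]
Same: yes

Answer: yes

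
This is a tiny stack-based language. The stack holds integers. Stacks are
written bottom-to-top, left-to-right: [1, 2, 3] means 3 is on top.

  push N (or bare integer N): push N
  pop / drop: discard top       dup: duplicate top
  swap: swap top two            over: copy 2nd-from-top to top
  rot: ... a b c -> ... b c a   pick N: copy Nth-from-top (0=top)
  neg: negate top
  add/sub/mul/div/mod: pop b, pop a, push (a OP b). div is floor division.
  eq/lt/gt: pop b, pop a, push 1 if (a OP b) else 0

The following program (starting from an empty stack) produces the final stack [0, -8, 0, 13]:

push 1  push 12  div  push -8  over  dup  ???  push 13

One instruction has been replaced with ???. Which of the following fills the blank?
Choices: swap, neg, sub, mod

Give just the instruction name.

Stack before ???: [0, -8, 0, 0]
Stack after ???:  [0, -8, 0]
Checking each choice:
  swap: produces [0, -8, 0, 0, 13]
  neg: produces [0, -8, 0, 0, 13]
  sub: MATCH
  mod: modulo by zero


Answer: sub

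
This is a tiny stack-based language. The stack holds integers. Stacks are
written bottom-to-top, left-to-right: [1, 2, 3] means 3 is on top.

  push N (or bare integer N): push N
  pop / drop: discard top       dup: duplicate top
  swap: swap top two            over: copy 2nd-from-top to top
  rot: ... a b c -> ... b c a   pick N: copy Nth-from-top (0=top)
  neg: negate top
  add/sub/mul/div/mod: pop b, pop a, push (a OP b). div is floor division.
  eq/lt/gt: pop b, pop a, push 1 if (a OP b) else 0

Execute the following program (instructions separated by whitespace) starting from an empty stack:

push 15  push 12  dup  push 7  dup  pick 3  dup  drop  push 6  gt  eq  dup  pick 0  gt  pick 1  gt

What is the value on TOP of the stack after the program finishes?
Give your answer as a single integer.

After 'push 15': [15]
After 'push 12': [15, 12]
After 'dup': [15, 12, 12]
After 'push 7': [15, 12, 12, 7]
After 'dup': [15, 12, 12, 7, 7]
After 'pick 3': [15, 12, 12, 7, 7, 12]
After 'dup': [15, 12, 12, 7, 7, 12, 12]
After 'drop': [15, 12, 12, 7, 7, 12]
After 'push 6': [15, 12, 12, 7, 7, 12, 6]
After 'gt': [15, 12, 12, 7, 7, 1]
After 'eq': [15, 12, 12, 7, 0]
After 'dup': [15, 12, 12, 7, 0, 0]
After 'pick 0': [15, 12, 12, 7, 0, 0, 0]
After 'gt': [15, 12, 12, 7, 0, 0]
After 'pick 1': [15, 12, 12, 7, 0, 0, 0]
After 'gt': [15, 12, 12, 7, 0, 0]

Answer: 0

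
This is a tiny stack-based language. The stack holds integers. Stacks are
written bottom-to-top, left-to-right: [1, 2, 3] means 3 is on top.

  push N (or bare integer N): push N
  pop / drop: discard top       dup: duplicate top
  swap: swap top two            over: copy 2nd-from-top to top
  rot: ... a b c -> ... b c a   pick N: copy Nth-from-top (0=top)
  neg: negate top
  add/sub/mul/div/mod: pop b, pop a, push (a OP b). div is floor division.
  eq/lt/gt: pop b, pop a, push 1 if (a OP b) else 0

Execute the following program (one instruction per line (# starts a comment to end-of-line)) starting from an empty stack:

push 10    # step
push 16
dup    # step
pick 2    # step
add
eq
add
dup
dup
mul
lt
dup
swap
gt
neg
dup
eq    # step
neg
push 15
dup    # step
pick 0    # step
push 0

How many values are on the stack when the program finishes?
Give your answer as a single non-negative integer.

Answer: 5

Derivation:
After 'push 10': stack = [10] (depth 1)
After 'push 16': stack = [10, 16] (depth 2)
After 'dup': stack = [10, 16, 16] (depth 3)
After 'pick 2': stack = [10, 16, 16, 10] (depth 4)
After 'add': stack = [10, 16, 26] (depth 3)
After 'eq': stack = [10, 0] (depth 2)
After 'add': stack = [10] (depth 1)
After 'dup': stack = [10, 10] (depth 2)
After 'dup': stack = [10, 10, 10] (depth 3)
After 'mul': stack = [10, 100] (depth 2)
  ...
After 'swap': stack = [1, 1] (depth 2)
After 'gt': stack = [0] (depth 1)
After 'neg': stack = [0] (depth 1)
After 'dup': stack = [0, 0] (depth 2)
After 'eq': stack = [1] (depth 1)
After 'neg': stack = [-1] (depth 1)
After 'push 15': stack = [-1, 15] (depth 2)
After 'dup': stack = [-1, 15, 15] (depth 3)
After 'pick 0': stack = [-1, 15, 15, 15] (depth 4)
After 'push 0': stack = [-1, 15, 15, 15, 0] (depth 5)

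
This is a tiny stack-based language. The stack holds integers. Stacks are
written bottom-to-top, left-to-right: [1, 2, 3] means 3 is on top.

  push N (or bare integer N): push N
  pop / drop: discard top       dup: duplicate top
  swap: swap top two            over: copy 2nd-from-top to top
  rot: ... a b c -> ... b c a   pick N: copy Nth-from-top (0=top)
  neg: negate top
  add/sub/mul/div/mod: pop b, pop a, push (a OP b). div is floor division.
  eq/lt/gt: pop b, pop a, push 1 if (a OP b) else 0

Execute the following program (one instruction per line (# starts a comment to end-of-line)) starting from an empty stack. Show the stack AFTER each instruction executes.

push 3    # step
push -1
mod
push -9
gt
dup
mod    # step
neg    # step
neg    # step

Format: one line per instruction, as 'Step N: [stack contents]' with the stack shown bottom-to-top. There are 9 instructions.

Step 1: [3]
Step 2: [3, -1]
Step 3: [0]
Step 4: [0, -9]
Step 5: [1]
Step 6: [1, 1]
Step 7: [0]
Step 8: [0]
Step 9: [0]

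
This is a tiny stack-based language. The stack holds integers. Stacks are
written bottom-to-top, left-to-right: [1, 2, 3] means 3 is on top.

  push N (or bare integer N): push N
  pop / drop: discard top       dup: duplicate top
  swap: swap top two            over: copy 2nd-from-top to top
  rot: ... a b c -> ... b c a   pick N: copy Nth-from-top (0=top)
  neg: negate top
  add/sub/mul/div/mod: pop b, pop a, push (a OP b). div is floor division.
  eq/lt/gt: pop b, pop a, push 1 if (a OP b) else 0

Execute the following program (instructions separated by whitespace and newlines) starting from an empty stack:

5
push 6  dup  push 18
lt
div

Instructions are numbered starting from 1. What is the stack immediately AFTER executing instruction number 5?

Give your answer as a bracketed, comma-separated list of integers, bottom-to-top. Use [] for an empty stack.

Step 1 ('5'): [5]
Step 2 ('push 6'): [5, 6]
Step 3 ('dup'): [5, 6, 6]
Step 4 ('push 18'): [5, 6, 6, 18]
Step 5 ('lt'): [5, 6, 1]

Answer: [5, 6, 1]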